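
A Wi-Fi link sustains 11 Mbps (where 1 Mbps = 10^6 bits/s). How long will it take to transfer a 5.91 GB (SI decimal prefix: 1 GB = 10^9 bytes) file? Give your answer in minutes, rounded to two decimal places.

71.64 minutes

5.91 GB = 5,910,000,000 bytes = 47,280,000,000 bits
11 Mbps = 11,000,000 bits/s
time = 47,280,000,000 / 11,000,000 = 4,298.182 s
4,298.182 s / 60 = 71.64 minutes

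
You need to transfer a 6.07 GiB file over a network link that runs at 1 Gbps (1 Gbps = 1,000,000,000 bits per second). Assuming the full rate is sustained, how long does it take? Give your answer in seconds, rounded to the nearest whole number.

6.07 GiB = 6,517,612,871.68 bytes = 52,140,902,973.44 bits
1 Gbps = 1,000,000,000 bits/s
time = 52,140,902,973.44 / 1,000,000,000 = 52 s

52 seconds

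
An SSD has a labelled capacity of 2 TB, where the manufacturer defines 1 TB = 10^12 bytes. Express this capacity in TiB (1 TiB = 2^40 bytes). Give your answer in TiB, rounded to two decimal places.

2 TB = 2 × 10^12 bytes = 2,000,000,000,000 bytes
1 TiB = 1,099,511,627,776 bytes
2,000,000,000,000 / 1,099,511,627,776 = 1.82 TiB

1.82 TiB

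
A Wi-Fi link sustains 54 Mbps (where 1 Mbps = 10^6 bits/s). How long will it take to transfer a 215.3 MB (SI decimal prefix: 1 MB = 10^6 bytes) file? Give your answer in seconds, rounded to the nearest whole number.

215.3 MB = 215,300,000 bytes = 1,722,400,000 bits
54 Mbps = 54,000,000 bits/s
time = 1,722,400,000 / 54,000,000 = 32 s

32 seconds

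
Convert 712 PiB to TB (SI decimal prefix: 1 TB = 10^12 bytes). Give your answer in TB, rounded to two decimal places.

801,640.73 TB

712 PiB × 1,125,899,906,842,624 bytes/PiB = 801,640,733,671,948,288 bytes
1 TB = 1,000,000,000,000 bytes
801,640,733,671,948,288 / 1,000,000,000,000 = 801,640.73 TB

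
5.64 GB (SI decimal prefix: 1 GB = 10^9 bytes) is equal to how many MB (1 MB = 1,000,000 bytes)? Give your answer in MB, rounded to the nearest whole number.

5,640 MB

5.64 GB = 5.64 × 10^9 bytes = 5,640,000,000 bytes
1 MB = 1,000,000 bytes
5,640,000,000 / 1,000,000 = 5,640 MB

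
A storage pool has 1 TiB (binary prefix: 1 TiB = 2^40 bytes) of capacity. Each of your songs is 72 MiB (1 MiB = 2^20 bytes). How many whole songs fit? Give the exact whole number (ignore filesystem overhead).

Capacity: 1 TiB = 1,099,511,627,776 bytes
Per item: 72 MiB = 75,497,472 bytes
⌊1,099,511,627,776 / 75,497,472⌋ = 14,563

14,563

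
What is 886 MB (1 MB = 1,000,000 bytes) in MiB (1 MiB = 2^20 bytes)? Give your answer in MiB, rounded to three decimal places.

844.955 MiB

886 MB = 886 × 10^6 bytes = 886,000,000 bytes
1 MiB = 1,048,576 bytes
886,000,000 / 1,048,576 = 844.955 MiB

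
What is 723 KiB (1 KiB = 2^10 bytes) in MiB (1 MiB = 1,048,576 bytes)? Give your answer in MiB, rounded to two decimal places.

0.71 MiB

723 KiB = 723 × 2^10 bytes = 740,352 bytes
1 MiB = 1,048,576 bytes
740,352 / 1,048,576 = 0.71 MiB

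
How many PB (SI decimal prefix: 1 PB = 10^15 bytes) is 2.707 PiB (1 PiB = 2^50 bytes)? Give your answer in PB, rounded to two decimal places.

2.707 PiB × 1,125,899,906,842,624 bytes/PiB = 3,047,811,047,822,983.168 bytes
1 PB = 1,000,000,000,000,000 bytes
3,047,811,047,822,983.168 / 1,000,000,000,000,000 = 3.05 PB

3.05 PB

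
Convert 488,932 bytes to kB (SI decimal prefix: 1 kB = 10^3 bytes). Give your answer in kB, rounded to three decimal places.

488,932 bytes given.
1 kB = 1,000 bytes
488,932 / 1,000 = 488.932 kB

488.932 kB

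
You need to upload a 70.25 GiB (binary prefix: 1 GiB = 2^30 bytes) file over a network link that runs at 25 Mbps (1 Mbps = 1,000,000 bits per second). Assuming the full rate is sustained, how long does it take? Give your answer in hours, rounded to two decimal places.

6.70 hours

70.25 GiB = 75,430,363,136 bytes = 603,442,905,088 bits
25 Mbps = 25,000,000 bits/s
time = 603,442,905,088 / 25,000,000 = 24,137.7162 s
24,137.7162 s / 3600 = 6.70 hours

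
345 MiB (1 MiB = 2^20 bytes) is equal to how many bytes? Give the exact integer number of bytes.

361,758,720 bytes

345 × 1,048,576 = 361,758,720 bytes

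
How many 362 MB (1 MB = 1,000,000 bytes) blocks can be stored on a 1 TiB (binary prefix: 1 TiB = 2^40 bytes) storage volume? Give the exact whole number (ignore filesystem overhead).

Capacity: 1 TiB = 1,099,511,627,776 bytes
Per item: 362 MB = 362,000,000 bytes
⌊1,099,511,627,776 / 362,000,000⌋ = 3,037

3,037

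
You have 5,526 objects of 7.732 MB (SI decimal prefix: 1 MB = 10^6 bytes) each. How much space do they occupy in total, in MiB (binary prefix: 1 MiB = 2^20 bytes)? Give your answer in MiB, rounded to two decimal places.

Total = 5,526 × 7.732 MB = 42727.032 MB
= 42727.032 × 1,000,000 bytes = 42,727,032,000 bytes
1 MiB = 1,048,576 bytes
42,727,032,000 / 1,048,576 = 40,747.67 MiB

40,747.67 MiB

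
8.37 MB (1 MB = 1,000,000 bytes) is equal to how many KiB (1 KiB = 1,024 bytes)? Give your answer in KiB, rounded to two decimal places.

8,173.83 KiB

8.37 MB = 8.37 × 10^6 bytes = 8,370,000 bytes
1 KiB = 1,024 bytes
8,370,000 / 1,024 = 8,173.83 KiB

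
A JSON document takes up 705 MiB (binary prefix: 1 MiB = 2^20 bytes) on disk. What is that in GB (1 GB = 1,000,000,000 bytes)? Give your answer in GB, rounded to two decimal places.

0.74 GB

705 MiB = 705 × 2^20 bytes = 739,246,080 bytes
1 GB = 10^9 bytes = 1,000,000,000 bytes
739,246,080 / 1,000,000,000 = 0.74 GB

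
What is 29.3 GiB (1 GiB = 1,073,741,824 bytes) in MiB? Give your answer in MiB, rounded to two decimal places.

30,003.20 MiB

29.3 GiB = 29.3 × 2^30 bytes = 31,460,635,443.2 bytes
1 MiB = 1,048,576 bytes
31,460,635,443.2 / 1,048,576 = 30,003.20 MiB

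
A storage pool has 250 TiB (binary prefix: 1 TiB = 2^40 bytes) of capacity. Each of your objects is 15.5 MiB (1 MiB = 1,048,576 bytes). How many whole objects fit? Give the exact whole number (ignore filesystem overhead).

Capacity: 250 TiB = 274,877,906,944,000 bytes
Per item: 15.5 MiB = 16,252,928 bytes
⌊274,877,906,944,000 / 16,252,928⌋ = 16,912,516

16,912,516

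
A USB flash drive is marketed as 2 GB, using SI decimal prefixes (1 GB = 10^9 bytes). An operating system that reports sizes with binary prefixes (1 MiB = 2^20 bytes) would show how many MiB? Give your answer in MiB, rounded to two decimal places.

2 GB × 1,000,000,000 bytes/GB = 2,000,000,000 bytes
1 MiB = 2^20 bytes = 1,048,576 bytes
2,000,000,000 / 1,048,576 = 1,907.35 MiB

1,907.35 MiB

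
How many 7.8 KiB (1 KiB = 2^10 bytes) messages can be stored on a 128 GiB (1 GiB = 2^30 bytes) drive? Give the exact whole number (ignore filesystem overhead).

17,207,401

Capacity: 128 GiB = 137,438,953,472 bytes
Per item: 7.8 KiB = 7,987.2 bytes
⌊137,438,953,472 / 7,987.2⌋ = 17,207,401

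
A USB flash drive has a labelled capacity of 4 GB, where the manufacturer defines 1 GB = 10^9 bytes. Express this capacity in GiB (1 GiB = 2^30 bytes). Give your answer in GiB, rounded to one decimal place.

4 GB = 4 × 10^9 bytes = 4,000,000,000 bytes
1 GiB = 2^30 bytes = 1,073,741,824 bytes
4,000,000,000 / 1,073,741,824 = 3.7 GiB

3.7 GiB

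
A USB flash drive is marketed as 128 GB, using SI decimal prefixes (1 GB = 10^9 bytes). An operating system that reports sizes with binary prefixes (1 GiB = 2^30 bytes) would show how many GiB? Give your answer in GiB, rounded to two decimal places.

119.21 GiB

128 GB × 1,000,000,000 bytes/GB = 128,000,000,000 bytes
1 GiB = 1,073,741,824 bytes
128,000,000,000 / 1,073,741,824 = 119.21 GiB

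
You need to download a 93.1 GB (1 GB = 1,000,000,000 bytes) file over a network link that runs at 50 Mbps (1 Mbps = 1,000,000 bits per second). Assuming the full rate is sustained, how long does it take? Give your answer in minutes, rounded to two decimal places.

93.1 GB = 93,100,000,000 bytes = 744,800,000,000 bits
50 Mbps = 50,000,000 bits/s
time = 744,800,000,000 / 50,000,000 = 14,896.000 s
14,896.000 s / 60 = 248.27 minutes

248.27 minutes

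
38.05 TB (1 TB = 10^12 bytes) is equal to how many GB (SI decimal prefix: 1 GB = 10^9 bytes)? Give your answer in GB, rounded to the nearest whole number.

38.05 TB = 38.05 × 10^12 bytes = 38,050,000,000,000 bytes
1 GB = 1,000,000,000 bytes
38,050,000,000,000 / 1,000,000,000 = 38,050 GB

38,050 GB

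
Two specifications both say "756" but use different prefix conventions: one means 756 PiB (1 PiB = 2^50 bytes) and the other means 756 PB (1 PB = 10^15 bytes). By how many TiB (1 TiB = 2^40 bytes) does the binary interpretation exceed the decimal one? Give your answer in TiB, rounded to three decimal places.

86,566.005 TiB

756 PiB = 756 × 1,125,899,906,842,624 = 851,180,329,573,023,744 bytes
756 PB = 756 × 1,000,000,000,000,000 = 756,000,000,000,000,000 bytes
difference = 95,180,329,573,023,744 bytes
95,180,329,573,023,744 / 1,099,511,627,776 = 86,566.005 TiB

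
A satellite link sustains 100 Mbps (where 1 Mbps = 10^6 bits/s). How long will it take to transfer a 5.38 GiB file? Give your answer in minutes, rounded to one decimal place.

5.38 GiB = 5,776,731,013.12 bytes = 46,213,848,104.96 bits
100 Mbps = 100,000,000 bits/s
time = 46,213,848,104.96 / 100,000,000 = 462.14 s
462.14 s / 60 = 7.7 minutes

7.7 minutes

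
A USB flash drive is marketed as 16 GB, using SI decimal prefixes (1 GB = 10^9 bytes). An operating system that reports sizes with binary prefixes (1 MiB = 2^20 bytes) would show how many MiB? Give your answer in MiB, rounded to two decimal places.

15,258.79 MiB

16 GB = 16 × 10^9 bytes = 16,000,000,000 bytes
1 MiB = 1,048,576 bytes
16,000,000,000 / 1,048,576 = 15,258.79 MiB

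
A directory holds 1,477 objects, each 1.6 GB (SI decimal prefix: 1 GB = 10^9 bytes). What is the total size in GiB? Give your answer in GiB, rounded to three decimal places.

Total = 1,477 × 1.6 GB = 2363.2 GB
= 2363.2 × 1,000,000,000 bytes = 2,363,200,000,000 bytes
1 GiB = 1,073,741,824 bytes
2,363,200,000,000 / 1,073,741,824 = 2,200.902 GiB

2,200.902 GiB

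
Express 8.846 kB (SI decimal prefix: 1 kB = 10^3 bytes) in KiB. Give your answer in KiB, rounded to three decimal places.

8.846 kB × 1,000 bytes/kB = 8,846 bytes
1 KiB = 2^10 bytes = 1,024 bytes
8,846 / 1,024 = 8.639 KiB

8.639 KiB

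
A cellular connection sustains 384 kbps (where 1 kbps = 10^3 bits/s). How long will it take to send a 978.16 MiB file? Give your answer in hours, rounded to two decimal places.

978.16 MiB = 1,025,675,100.16 bytes = 8,205,400,801.28 bits
384 kbps = 384,000 bits/s
time = 8,205,400,801.28 / 384,000 = 21,368.2313 s
21,368.2313 s / 3600 = 5.94 hours

5.94 hours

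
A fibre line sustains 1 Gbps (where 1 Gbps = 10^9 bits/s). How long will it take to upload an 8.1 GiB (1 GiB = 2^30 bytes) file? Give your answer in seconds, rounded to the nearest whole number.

70 seconds

8.1 GiB = 8,697,308,774.4 bytes = 69,578,470,195.2 bits
1 Gbps = 1,000,000,000 bits/s
time = 69,578,470,195.2 / 1,000,000,000 = 70 s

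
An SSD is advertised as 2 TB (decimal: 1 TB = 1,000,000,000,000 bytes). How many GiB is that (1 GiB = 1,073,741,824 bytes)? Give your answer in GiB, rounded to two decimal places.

1,862.65 GiB

2 TB = 2 × 10^12 bytes = 2,000,000,000,000 bytes
1 GiB = 1,073,741,824 bytes
2,000,000,000,000 / 1,073,741,824 = 1,862.65 GiB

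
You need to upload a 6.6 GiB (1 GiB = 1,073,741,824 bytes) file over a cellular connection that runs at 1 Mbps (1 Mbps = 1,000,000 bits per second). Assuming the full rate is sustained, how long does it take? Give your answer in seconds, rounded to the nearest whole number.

6.6 GiB = 7,086,696,038.4 bytes = 56,693,568,307.2 bits
1 Mbps = 1,000,000 bits/s
time = 56,693,568,307.2 / 1,000,000 = 56,694 s

56,694 seconds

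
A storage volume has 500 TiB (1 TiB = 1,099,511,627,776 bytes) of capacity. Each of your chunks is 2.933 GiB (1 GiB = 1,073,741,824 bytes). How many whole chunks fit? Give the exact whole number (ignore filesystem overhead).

Capacity: 500 TiB = 549,755,813,888,000 bytes
Per item: 2.933 GiB = 3,149,284,769.792 bytes
⌊549,755,813,888,000 / 3,149,284,769.792⌋ = 174,565

174,565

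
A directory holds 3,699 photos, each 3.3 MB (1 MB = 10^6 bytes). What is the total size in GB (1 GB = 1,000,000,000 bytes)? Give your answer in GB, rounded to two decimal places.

Total = 3,699 × 3.3 MB = 12206.7 MB
= 12206.7 × 1,000,000 bytes = 12,206,700,000 bytes
1 GB = 1,000,000,000 bytes
12,206,700,000 / 1,000,000,000 = 12.21 GB

12.21 GB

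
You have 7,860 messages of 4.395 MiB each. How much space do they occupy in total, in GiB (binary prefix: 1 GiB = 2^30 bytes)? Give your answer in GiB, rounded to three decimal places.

33.735 GiB

Total = 7,860 × 4.395 MiB = 34544.7 MiB
= 34544.7 × 1,048,576 bytes = 36,222,743,347.2 bytes
1 GiB = 1,073,741,824 bytes
36,222,743,347.2 / 1,073,741,824 = 33.735 GiB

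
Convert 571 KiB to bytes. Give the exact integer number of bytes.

571 × 1,024 = 584,704 bytes  (1 KiB = 2^10 bytes)

584,704 bytes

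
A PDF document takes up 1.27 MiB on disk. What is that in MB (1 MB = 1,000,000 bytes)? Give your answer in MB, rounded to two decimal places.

1.33 MB

1.27 MiB = 1.27 × 2^20 bytes = 1,331,691.52 bytes
1 MB = 10^6 bytes = 1,000,000 bytes
1,331,691.52 / 1,000,000 = 1.33 MB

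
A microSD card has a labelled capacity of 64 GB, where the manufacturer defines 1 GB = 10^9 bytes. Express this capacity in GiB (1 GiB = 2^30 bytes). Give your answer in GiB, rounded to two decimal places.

64 GB × 1,000,000,000 bytes/GB = 64,000,000,000 bytes
1 GiB = 1,073,741,824 bytes
64,000,000,000 / 1,073,741,824 = 59.60 GiB

59.60 GiB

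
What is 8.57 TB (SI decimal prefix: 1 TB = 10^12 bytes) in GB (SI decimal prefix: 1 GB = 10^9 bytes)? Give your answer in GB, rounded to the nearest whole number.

8.57 TB × 1,000,000,000,000 bytes/TB = 8,570,000,000,000 bytes
1 GB = 1,000,000,000 bytes
8,570,000,000,000 / 1,000,000,000 = 8,570 GB

8,570 GB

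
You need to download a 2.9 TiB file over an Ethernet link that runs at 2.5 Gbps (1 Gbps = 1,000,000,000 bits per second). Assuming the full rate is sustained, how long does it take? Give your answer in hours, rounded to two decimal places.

2.9 TiB = 3,188,583,720,550.4 bytes = 25,508,669,764,403.2 bits
2.5 Gbps = 2,500,000,000 bits/s
time = 25,508,669,764,403.2 / 2,500,000,000 = 10,203.4679 s
10,203.4679 s / 3600 = 2.83 hours

2.83 hours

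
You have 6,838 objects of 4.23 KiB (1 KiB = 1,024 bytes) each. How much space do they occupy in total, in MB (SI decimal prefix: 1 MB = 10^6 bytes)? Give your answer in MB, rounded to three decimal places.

29.619 MB

Total = 6,838 × 4.23 KiB = 28924.74 KiB
= 28924.74 × 1,024 bytes = 29,618,933.76 bytes
1 MB = 1,000,000 bytes
29,618,933.76 / 1,000,000 = 29.619 MB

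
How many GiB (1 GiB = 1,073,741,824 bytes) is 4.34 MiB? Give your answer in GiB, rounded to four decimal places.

4.34 MiB = 4.34 × 2^20 bytes = 4,550,819.84 bytes
1 GiB = 2^30 bytes = 1,073,741,824 bytes
4,550,819.84 / 1,073,741,824 = 0.0042 GiB

0.0042 GiB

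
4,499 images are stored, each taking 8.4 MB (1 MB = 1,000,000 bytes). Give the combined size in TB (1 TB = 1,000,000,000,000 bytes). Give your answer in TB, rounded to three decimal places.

0.038 TB

Total = 4,499 × 8.4 MB = 37791.6 MB
= 37791.6 × 1,000,000 bytes = 37,791,600,000 bytes
1 TB = 1,000,000,000,000 bytes
37,791,600,000 / 1,000,000,000,000 = 0.038 TB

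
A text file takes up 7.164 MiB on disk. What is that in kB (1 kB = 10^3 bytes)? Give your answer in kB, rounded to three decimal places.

7,511.998 kB

7.164 MiB = 7.164 × 2^20 bytes = 7,511,998.464 bytes
1 kB = 10^3 bytes = 1,000 bytes
7,511,998.464 / 1,000 = 7,511.998 kB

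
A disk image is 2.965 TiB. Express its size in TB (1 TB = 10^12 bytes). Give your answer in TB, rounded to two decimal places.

2.965 TiB = 2.965 × 2^40 bytes = 3,260,051,976,355.84 bytes
1 TB = 10^12 bytes = 1,000,000,000,000 bytes
3,260,051,976,355.84 / 1,000,000,000,000 = 3.26 TB

3.26 TB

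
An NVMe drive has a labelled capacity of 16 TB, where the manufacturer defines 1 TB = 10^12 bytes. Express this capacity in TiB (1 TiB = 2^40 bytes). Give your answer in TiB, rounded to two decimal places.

14.55 TiB

16 TB × 1,000,000,000,000 bytes/TB = 16,000,000,000,000 bytes
1 TiB = 1,099,511,627,776 bytes
16,000,000,000,000 / 1,099,511,627,776 = 14.55 TiB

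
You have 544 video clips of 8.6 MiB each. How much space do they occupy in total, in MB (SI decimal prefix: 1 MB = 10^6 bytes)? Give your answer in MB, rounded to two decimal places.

Total = 544 × 8.6 MiB = 4678.4 MiB
= 4678.4 × 1,048,576 bytes = 4,905,657,958.4 bytes
1 MB = 1,000,000 bytes
4,905,657,958.4 / 1,000,000 = 4,905.66 MB

4,905.66 MB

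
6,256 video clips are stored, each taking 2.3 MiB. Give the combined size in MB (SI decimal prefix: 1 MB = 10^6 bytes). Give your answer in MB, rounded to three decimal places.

15,087.750 MB

Total = 6,256 × 2.3 MiB = 14388.8 MiB
= 14388.8 × 1,048,576 bytes = 15,087,750,348.8 bytes
1 MB = 1,000,000 bytes
15,087,750,348.8 / 1,000,000 = 15,087.750 MB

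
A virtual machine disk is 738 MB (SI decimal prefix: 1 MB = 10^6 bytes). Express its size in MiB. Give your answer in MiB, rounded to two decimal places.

738 MB = 738 × 10^6 bytes = 738,000,000 bytes
1 MiB = 2^20 bytes = 1,048,576 bytes
738,000,000 / 1,048,576 = 703.81 MiB

703.81 MiB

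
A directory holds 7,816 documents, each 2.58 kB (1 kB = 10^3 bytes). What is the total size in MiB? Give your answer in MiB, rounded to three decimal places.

Total = 7,816 × 2.58 kB = 20165.28 kB
= 20165.28 × 1,000 bytes = 20,165,280 bytes
1 MiB = 1,048,576 bytes
20,165,280 / 1,048,576 = 19.231 MiB

19.231 MiB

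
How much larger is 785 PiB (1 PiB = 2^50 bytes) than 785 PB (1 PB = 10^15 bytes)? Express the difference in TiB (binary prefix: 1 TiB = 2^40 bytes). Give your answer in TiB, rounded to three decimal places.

785 PiB = 785 × 1,125,899,906,842,624 = 883,831,426,871,459,840 bytes
785 PB = 785 × 1,000,000,000,000,000 = 785,000,000,000,000,000 bytes
difference = 98,831,426,871,459,840 bytes
98,831,426,871,459,840 / 1,099,511,627,776 = 89,886.659 TiB

89,886.659 TiB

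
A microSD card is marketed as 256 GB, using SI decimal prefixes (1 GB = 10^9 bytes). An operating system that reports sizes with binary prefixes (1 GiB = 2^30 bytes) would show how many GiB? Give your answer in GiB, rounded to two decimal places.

238.42 GiB

256 GB × 1,000,000,000 bytes/GB = 256,000,000,000 bytes
1 GiB = 1,073,741,824 bytes
256,000,000,000 / 1,073,741,824 = 238.42 GiB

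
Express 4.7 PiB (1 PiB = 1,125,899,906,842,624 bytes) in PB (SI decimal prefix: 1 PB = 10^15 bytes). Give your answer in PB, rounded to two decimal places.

5.29 PB

4.7 PiB = 4.7 × 2^50 bytes = 5,291,729,562,160,332.8 bytes
1 PB = 10^15 bytes = 1,000,000,000,000,000 bytes
5,291,729,562,160,332.8 / 1,000,000,000,000,000 = 5.29 PB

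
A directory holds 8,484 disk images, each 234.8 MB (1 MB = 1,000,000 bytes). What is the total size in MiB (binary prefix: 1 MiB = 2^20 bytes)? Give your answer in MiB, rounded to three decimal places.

1,899,760.437 MiB

Total = 8,484 × 234.8 MB = 1992043.2 MB
= 1992043.2 × 1,000,000 bytes = 1,992,043,200,000 bytes
1 MiB = 1,048,576 bytes
1,992,043,200,000 / 1,048,576 = 1,899,760.437 MiB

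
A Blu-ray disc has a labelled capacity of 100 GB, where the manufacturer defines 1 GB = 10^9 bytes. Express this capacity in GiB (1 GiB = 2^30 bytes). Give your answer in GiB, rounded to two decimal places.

93.13 GiB

100 GB × 1,000,000,000 bytes/GB = 100,000,000,000 bytes
1 GiB = 2^30 bytes = 1,073,741,824 bytes
100,000,000,000 / 1,073,741,824 = 93.13 GiB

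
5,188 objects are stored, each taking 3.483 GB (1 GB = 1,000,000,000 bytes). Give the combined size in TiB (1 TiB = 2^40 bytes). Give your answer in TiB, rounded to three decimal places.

Total = 5,188 × 3.483 GB = 18069.804 GB
= 18069.804 × 1,000,000,000 bytes = 18,069,804,000,000 bytes
1 TiB = 1,099,511,627,776 bytes
18,069,804,000,000 / 1,099,511,627,776 = 16.434 TiB

16.434 TiB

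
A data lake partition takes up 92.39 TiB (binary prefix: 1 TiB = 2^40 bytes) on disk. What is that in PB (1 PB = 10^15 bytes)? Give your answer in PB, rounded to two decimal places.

0.10 PB

92.39 TiB × 1,099,511,627,776 bytes/TiB = 101,583,879,290,224.64 bytes
1 PB = 1,000,000,000,000,000 bytes
101,583,879,290,224.64 / 1,000,000,000,000,000 = 0.10 PB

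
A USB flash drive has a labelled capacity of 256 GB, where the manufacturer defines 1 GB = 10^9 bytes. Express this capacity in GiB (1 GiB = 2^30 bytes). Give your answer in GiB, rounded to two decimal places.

238.42 GiB

256 GB = 256 × 10^9 bytes = 256,000,000,000 bytes
1 GiB = 2^30 bytes = 1,073,741,824 bytes
256,000,000,000 / 1,073,741,824 = 238.42 GiB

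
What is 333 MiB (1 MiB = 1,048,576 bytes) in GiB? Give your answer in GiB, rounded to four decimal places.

333 MiB × 1,048,576 bytes/MiB = 349,175,808 bytes
1 GiB = 1,073,741,824 bytes
349,175,808 / 1,073,741,824 = 0.3252 GiB

0.3252 GiB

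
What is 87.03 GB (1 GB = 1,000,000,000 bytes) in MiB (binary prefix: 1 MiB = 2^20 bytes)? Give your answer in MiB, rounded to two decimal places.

87.03 GB × 1,000,000,000 bytes/GB = 87,030,000,000 bytes
1 MiB = 2^20 bytes = 1,048,576 bytes
87,030,000,000 / 1,048,576 = 82,998.28 MiB

82,998.28 MiB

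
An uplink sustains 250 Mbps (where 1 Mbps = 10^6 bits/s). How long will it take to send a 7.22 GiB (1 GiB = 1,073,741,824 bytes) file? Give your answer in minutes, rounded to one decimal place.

7.22 GiB = 7,752,415,969.28 bytes = 62,019,327,754.24 bits
250 Mbps = 250,000,000 bits/s
time = 62,019,327,754.24 / 250,000,000 = 248.08 s
248.08 s / 60 = 4.1 minutes

4.1 minutes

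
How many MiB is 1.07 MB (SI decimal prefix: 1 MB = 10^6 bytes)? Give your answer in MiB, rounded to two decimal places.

1.07 MB = 1.07 × 10^6 bytes = 1,070,000 bytes
1 MiB = 2^20 bytes = 1,048,576 bytes
1,070,000 / 1,048,576 = 1.02 MiB

1.02 MiB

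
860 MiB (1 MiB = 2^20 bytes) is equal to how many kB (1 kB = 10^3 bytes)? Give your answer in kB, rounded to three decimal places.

901,775.360 kB

860 MiB = 860 × 2^20 bytes = 901,775,360 bytes
1 kB = 1,000 bytes
901,775,360 / 1,000 = 901,775.360 kB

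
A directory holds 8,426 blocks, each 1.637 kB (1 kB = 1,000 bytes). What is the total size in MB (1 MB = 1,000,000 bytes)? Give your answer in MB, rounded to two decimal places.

Total = 8,426 × 1.637 kB = 13793.362 kB
= 13793.362 × 1,000 bytes = 13,793,362 bytes
1 MB = 1,000,000 bytes
13,793,362 / 1,000,000 = 13.79 MB

13.79 MB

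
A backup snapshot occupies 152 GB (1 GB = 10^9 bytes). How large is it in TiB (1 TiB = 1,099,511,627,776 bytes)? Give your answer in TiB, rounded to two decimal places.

0.14 TiB

152 GB = 152 × 10^9 bytes = 152,000,000,000 bytes
1 TiB = 2^40 bytes = 1,099,511,627,776 bytes
152,000,000,000 / 1,099,511,627,776 = 0.14 TiB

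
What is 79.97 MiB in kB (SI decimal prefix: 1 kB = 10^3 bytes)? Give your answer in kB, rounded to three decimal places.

83,854.623 kB

79.97 MiB × 1,048,576 bytes/MiB = 83,854,622.72 bytes
1 kB = 1,000 bytes
83,854,622.72 / 1,000 = 83,854.623 kB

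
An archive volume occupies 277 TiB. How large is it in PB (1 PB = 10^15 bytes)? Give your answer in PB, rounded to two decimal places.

0.30 PB

277 TiB = 277 × 2^40 bytes = 304,564,720,893,952 bytes
1 PB = 1,000,000,000,000,000 bytes
304,564,720,893,952 / 1,000,000,000,000,000 = 0.30 PB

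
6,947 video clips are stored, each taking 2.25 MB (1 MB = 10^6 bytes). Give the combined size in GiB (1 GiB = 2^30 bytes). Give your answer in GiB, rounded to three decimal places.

Total = 6,947 × 2.25 MB = 15630.75 MB
= 15630.75 × 1,000,000 bytes = 15,630,750,000 bytes
1 GiB = 1,073,741,824 bytes
15,630,750,000 / 1,073,741,824 = 14.557 GiB

14.557 GiB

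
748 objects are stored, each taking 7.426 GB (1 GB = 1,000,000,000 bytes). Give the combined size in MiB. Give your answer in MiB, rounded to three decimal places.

Total = 748 × 7.426 GB = 5554.648 GB
= 5554.648 × 1,000,000,000 bytes = 5,554,648,000,000 bytes
1 MiB = 1,048,576 bytes
5,554,648,000,000 / 1,048,576 = 5,297,325.134 MiB

5,297,325.134 MiB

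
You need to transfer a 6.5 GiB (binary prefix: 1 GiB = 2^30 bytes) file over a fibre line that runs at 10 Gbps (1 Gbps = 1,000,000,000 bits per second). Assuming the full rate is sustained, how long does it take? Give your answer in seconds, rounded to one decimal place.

6.5 GiB = 6,979,321,856 bytes = 55,834,574,848 bits
10 Gbps = 10,000,000,000 bits/s
time = 55,834,574,848 / 10,000,000,000 = 5.6 s

5.6 seconds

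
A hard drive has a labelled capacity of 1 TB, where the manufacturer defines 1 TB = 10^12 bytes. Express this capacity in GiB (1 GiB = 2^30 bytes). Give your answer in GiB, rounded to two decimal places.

1 TB = 1 × 10^12 bytes = 1,000,000,000,000 bytes
1 GiB = 1,073,741,824 bytes
1,000,000,000,000 / 1,073,741,824 = 931.32 GiB

931.32 GiB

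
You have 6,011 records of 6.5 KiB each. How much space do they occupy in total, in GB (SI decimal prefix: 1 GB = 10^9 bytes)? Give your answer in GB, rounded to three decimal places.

Total = 6,011 × 6.5 KiB = 39071.5 KiB
= 39071.5 × 1,024 bytes = 40,009,216 bytes
1 GB = 1,000,000,000 bytes
40,009,216 / 1,000,000,000 = 0.040 GB

0.040 GB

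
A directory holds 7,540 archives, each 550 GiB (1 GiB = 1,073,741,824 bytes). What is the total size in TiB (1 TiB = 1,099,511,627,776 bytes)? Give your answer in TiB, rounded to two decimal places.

4,049.80 TiB

Total = 7,540 × 550 GiB = 4,147,000 GiB
= 4,147,000 × 1,073,741,824 bytes = 4,452,807,344,128,000 bytes
1 TiB = 1,099,511,627,776 bytes
4,452,807,344,128,000 / 1,099,511,627,776 = 4,049.80 TiB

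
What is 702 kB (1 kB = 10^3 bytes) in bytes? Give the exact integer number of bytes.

702,000 bytes

702 × 1,000 = 702,000 bytes  (1 kB = 10^3 bytes)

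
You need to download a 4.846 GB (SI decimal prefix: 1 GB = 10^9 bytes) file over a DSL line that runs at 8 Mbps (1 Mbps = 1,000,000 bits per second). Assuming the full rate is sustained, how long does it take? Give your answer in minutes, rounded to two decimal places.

4.846 GB = 4,846,000,000 bytes = 38,768,000,000 bits
8 Mbps = 8,000,000 bits/s
time = 38,768,000,000 / 8,000,000 = 4,846.000 s
4,846.000 s / 60 = 80.77 minutes

80.77 minutes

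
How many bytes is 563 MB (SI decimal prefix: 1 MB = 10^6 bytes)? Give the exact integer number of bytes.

563,000,000 bytes

563 × 1,000,000 = 563,000,000 bytes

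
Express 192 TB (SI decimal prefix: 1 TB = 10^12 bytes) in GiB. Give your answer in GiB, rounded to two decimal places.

178,813.93 GiB

192 TB × 1,000,000,000,000 bytes/TB = 192,000,000,000,000 bytes
1 GiB = 1,073,741,824 bytes
192,000,000,000,000 / 1,073,741,824 = 178,813.93 GiB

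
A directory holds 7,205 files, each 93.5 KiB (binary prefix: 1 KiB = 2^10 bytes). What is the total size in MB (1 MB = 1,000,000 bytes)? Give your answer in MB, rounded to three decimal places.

689.836 MB

Total = 7,205 × 93.5 KiB = 673667.5 KiB
= 673667.5 × 1,024 bytes = 689,835,520 bytes
1 MB = 1,000,000 bytes
689,835,520 / 1,000,000 = 689.836 MB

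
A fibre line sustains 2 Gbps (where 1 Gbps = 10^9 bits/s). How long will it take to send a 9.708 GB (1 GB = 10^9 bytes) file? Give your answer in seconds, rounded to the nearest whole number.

9.708 GB = 9,708,000,000 bytes = 77,664,000,000 bits
2 Gbps = 2,000,000,000 bits/s
time = 77,664,000,000 / 2,000,000,000 = 39 s

39 seconds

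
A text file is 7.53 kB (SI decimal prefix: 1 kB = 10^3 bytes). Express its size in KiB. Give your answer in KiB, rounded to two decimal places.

7.53 kB = 7.53 × 10^3 bytes = 7,530 bytes
1 KiB = 2^10 bytes = 1,024 bytes
7,530 / 1,024 = 7.35 KiB

7.35 KiB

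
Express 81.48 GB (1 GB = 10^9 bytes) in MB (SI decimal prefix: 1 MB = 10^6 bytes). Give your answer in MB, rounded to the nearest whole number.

81.48 GB = 81.48 × 10^9 bytes = 81,480,000,000 bytes
1 MB = 1,000,000 bytes
81,480,000,000 / 1,000,000 = 81,480 MB

81,480 MB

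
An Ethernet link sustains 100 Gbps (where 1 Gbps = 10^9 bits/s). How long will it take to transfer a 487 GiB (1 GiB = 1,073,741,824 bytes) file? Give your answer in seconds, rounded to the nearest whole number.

487 GiB = 522,912,268,288 bytes = 4,183,298,146,304 bits
100 Gbps = 100,000,000,000 bits/s
time = 4,183,298,146,304 / 100,000,000,000 = 42 s

42 seconds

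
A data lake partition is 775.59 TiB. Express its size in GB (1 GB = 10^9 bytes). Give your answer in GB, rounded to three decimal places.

852,770.223 GB

775.59 TiB = 775.59 × 2^40 bytes = 852,770,223,386,787.84 bytes
1 GB = 1,000,000,000 bytes
852,770,223,386,787.84 / 1,000,000,000 = 852,770.223 GB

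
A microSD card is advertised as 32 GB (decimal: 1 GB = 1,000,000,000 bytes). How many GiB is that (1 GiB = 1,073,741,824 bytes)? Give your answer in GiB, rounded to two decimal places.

32 GB = 32 × 10^9 bytes = 32,000,000,000 bytes
1 GiB = 1,073,741,824 bytes
32,000,000,000 / 1,073,741,824 = 29.80 GiB

29.80 GiB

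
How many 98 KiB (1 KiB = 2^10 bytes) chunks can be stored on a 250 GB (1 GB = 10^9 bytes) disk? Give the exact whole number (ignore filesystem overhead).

2,491,230

Capacity: 250 GB = 250,000,000,000 bytes
Per item: 98 KiB = 100,352 bytes
⌊250,000,000,000 / 100,352⌋ = 2,491,230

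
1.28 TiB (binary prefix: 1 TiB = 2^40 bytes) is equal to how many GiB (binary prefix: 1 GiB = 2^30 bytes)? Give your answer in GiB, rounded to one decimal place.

1.28 TiB = 1.28 × 2^40 bytes = 1,407,374,883,553.28 bytes
1 GiB = 2^30 bytes = 1,073,741,824 bytes
1,407,374,883,553.28 / 1,073,741,824 = 1,310.7 GiB

1,310.7 GiB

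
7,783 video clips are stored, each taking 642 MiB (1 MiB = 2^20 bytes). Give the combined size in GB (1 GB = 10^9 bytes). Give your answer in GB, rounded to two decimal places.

Total = 7,783 × 642 MiB = 4,996,686 MiB
= 4,996,686 × 1,048,576 bytes = 5,239,405,019,136 bytes
1 GB = 1,000,000,000 bytes
5,239,405,019,136 / 1,000,000,000 = 5,239.41 GB

5,239.41 GB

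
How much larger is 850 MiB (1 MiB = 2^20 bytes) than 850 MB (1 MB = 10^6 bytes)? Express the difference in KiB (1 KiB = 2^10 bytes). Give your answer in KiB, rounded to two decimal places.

850 MiB = 850 × 1,048,576 = 891,289,600 bytes
850 MB = 850 × 1,000,000 = 850,000,000 bytes
difference = 41,289,600 bytes
41,289,600 / 1,024 = 40,321.88 KiB

40,321.88 KiB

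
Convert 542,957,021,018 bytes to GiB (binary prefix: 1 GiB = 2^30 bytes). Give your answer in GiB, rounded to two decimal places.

505.67 GiB

542,957,021,018 bytes given.
1 GiB = 1,073,741,824 bytes
542,957,021,018 / 1,073,741,824 = 505.67 GiB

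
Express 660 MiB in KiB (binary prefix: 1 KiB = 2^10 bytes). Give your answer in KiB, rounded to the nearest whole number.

675,840 KiB

660 MiB = 660 × 2^20 bytes = 692,060,160 bytes
1 KiB = 1,024 bytes
692,060,160 / 1,024 = 675,840 KiB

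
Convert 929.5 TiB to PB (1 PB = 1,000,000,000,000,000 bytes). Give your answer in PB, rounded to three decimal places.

1.022 PB

929.5 TiB = 929.5 × 2^40 bytes = 1,021,996,058,017,792 bytes
1 PB = 10^15 bytes = 1,000,000,000,000,000 bytes
1,021,996,058,017,792 / 1,000,000,000,000,000 = 1.022 PB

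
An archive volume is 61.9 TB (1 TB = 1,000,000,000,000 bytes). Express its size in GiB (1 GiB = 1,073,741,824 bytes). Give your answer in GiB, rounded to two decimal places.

57,648.87 GiB

61.9 TB × 1,000,000,000,000 bytes/TB = 61,900,000,000,000 bytes
1 GiB = 1,073,741,824 bytes
61,900,000,000,000 / 1,073,741,824 = 57,648.87 GiB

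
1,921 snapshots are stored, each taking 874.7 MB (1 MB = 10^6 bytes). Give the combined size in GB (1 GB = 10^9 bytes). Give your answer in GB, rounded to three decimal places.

1,680.299 GB

Total = 1,921 × 874.7 MB = 1680298.7 MB
= 1680298.7 × 1,000,000 bytes = 1,680,298,700,000 bytes
1 GB = 1,000,000,000 bytes
1,680,298,700,000 / 1,000,000,000 = 1,680.299 GB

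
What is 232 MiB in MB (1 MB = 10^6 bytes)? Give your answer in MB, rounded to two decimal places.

243.27 MB

232 MiB = 232 × 2^20 bytes = 243,269,632 bytes
1 MB = 1,000,000 bytes
243,269,632 / 1,000,000 = 243.27 MB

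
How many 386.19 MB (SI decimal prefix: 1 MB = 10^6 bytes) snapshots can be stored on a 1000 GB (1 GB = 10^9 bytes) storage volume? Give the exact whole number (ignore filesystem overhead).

Capacity: 1000 GB = 1,000,000,000,000 bytes
Per item: 386.19 MB = 386,190,000 bytes
⌊1,000,000,000,000 / 386,190,000⌋ = 2,589

2,589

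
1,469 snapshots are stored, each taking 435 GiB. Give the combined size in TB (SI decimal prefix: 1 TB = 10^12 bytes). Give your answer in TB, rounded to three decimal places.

686.137 TB

Total = 1,469 × 435 GiB = 639,015 GiB
= 639,015 × 1,073,741,824 bytes = 686,137,131,663,360 bytes
1 TB = 1,000,000,000,000 bytes
686,137,131,663,360 / 1,000,000,000,000 = 686.137 TB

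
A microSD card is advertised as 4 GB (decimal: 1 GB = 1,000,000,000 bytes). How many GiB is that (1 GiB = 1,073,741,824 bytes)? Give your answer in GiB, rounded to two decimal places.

3.73 GiB

4 GB × 1,000,000,000 bytes/GB = 4,000,000,000 bytes
1 GiB = 1,073,741,824 bytes
4,000,000,000 / 1,073,741,824 = 3.73 GiB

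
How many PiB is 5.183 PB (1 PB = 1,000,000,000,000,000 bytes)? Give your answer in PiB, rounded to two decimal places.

4.60 PiB

5.183 PB = 5.183 × 10^15 bytes = 5,183,000,000,000,000 bytes
1 PiB = 1,125,899,906,842,624 bytes
5,183,000,000,000,000 / 1,125,899,906,842,624 = 4.60 PiB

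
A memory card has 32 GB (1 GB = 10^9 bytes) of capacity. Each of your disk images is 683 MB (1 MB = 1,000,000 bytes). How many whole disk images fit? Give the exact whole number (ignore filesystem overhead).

46

Capacity: 32 GB = 32,000,000,000 bytes
Per item: 683 MB = 683,000,000 bytes
⌊32,000,000,000 / 683,000,000⌋ = 46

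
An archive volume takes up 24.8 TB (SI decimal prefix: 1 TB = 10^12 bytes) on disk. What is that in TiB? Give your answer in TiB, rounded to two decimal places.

22.56 TiB

24.8 TB × 1,000,000,000,000 bytes/TB = 24,800,000,000,000 bytes
1 TiB = 2^40 bytes = 1,099,511,627,776 bytes
24,800,000,000,000 / 1,099,511,627,776 = 22.56 TiB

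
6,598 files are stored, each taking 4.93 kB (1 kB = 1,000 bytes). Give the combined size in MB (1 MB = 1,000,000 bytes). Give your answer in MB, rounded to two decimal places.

Total = 6,598 × 4.93 kB = 32528.14 kB
= 32528.14 × 1,000 bytes = 32,528,140 bytes
1 MB = 1,000,000 bytes
32,528,140 / 1,000,000 = 32.53 MB

32.53 MB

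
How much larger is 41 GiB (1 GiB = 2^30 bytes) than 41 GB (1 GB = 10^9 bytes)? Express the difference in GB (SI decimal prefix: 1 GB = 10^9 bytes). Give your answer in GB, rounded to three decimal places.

3.023 GB

41 GiB = 41 × 1,073,741,824 = 44,023,414,784 bytes
41 GB = 41 × 1,000,000,000 = 41,000,000,000 bytes
difference = 3,023,414,784 bytes
3,023,414,784 / 1,000,000,000 = 3.023 GB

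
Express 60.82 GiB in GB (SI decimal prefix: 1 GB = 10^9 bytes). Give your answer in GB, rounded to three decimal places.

65.305 GB

60.82 GiB = 60.82 × 2^30 bytes = 65,304,977,735.68 bytes
1 GB = 10^9 bytes = 1,000,000,000 bytes
65,304,977,735.68 / 1,000,000,000 = 65.305 GB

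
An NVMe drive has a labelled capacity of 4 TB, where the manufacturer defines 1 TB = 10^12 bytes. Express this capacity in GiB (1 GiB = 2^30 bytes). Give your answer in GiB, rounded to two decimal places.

4 TB = 4 × 10^12 bytes = 4,000,000,000,000 bytes
1 GiB = 2^30 bytes = 1,073,741,824 bytes
4,000,000,000,000 / 1,073,741,824 = 3,725.29 GiB

3,725.29 GiB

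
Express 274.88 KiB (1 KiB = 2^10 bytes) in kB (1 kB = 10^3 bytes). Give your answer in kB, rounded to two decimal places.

281.48 kB

274.88 KiB = 274.88 × 2^10 bytes = 281,477.12 bytes
1 kB = 10^3 bytes = 1,000 bytes
281,477.12 / 1,000 = 281.48 kB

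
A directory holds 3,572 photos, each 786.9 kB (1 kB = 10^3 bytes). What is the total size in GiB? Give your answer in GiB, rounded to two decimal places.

Total = 3,572 × 786.9 kB = 2810806.8 kB
= 2810806.8 × 1,000 bytes = 2,810,806,800 bytes
1 GiB = 1,073,741,824 bytes
2,810,806,800 / 1,073,741,824 = 2.62 GiB

2.62 GiB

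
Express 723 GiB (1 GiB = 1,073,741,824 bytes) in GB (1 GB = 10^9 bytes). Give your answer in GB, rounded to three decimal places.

776.315 GB

723 GiB × 1,073,741,824 bytes/GiB = 776,315,338,752 bytes
1 GB = 10^9 bytes = 1,000,000,000 bytes
776,315,338,752 / 1,000,000,000 = 776.315 GB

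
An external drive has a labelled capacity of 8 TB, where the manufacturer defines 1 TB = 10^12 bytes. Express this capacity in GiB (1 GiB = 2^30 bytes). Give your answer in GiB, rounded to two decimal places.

7,450.58 GiB

8 TB × 1,000,000,000,000 bytes/TB = 8,000,000,000,000 bytes
1 GiB = 2^30 bytes = 1,073,741,824 bytes
8,000,000,000,000 / 1,073,741,824 = 7,450.58 GiB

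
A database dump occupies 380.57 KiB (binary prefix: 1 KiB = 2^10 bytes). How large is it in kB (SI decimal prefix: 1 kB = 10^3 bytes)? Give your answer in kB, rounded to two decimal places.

389.70 kB

380.57 KiB = 380.57 × 2^10 bytes = 389,703.68 bytes
1 kB = 1,000 bytes
389,703.68 / 1,000 = 389.70 kB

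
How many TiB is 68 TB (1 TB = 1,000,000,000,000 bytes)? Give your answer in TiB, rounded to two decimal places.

68 TB × 1,000,000,000,000 bytes/TB = 68,000,000,000,000 bytes
1 TiB = 2^40 bytes = 1,099,511,627,776 bytes
68,000,000,000,000 / 1,099,511,627,776 = 61.85 TiB

61.85 TiB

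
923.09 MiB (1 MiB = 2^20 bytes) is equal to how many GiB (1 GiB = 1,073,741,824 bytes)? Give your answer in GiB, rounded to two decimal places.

923.09 MiB = 923.09 × 2^20 bytes = 967,930,019.84 bytes
1 GiB = 1,073,741,824 bytes
967,930,019.84 / 1,073,741,824 = 0.90 GiB

0.90 GiB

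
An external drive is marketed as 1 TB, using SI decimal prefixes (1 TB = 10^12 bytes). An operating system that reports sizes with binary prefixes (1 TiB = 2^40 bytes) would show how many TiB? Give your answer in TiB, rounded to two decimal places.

1 TB = 1 × 10^12 bytes = 1,000,000,000,000 bytes
1 TiB = 1,099,511,627,776 bytes
1,000,000,000,000 / 1,099,511,627,776 = 0.91 TiB

0.91 TiB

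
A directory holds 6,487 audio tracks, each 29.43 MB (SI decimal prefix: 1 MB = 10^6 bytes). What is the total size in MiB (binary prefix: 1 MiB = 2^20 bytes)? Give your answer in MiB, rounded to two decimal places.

Total = 6,487 × 29.43 MB = 190912.41 MB
= 190912.41 × 1,000,000 bytes = 190,912,410,000 bytes
1 MiB = 1,048,576 bytes
190,912,410,000 / 1,048,576 = 182,068.26 MiB

182,068.26 MiB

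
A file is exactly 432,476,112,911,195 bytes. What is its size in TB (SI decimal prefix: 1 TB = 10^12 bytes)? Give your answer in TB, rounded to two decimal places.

432,476,112,911,195 bytes given.
1 TB = 1,000,000,000,000 bytes
432,476,112,911,195 / 1,000,000,000,000 = 432.48 TB

432.48 TB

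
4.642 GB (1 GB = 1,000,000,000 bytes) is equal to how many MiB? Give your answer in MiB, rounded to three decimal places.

4.642 GB × 1,000,000,000 bytes/GB = 4,642,000,000 bytes
1 MiB = 1,048,576 bytes
4,642,000,000 / 1,048,576 = 4,426.956 MiB

4,426.956 MiB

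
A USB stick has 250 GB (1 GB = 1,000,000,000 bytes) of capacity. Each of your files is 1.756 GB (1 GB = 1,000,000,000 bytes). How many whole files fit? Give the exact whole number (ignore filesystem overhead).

142

Capacity: 250 GB = 250,000,000,000 bytes
Per item: 1.756 GB = 1,756,000,000 bytes
⌊250,000,000,000 / 1,756,000,000⌋ = 142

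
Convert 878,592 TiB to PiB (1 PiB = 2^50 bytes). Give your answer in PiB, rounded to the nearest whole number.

878,592 TiB = 878,592 × 2^40 bytes = 966,022,120,070,971,392 bytes
1 PiB = 1,125,899,906,842,624 bytes
966,022,120,070,971,392 / 1,125,899,906,842,624 = 858 PiB

858 PiB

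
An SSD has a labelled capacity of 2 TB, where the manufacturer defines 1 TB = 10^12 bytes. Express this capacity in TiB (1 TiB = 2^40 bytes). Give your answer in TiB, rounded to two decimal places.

1.82 TiB

2 TB = 2 × 10^12 bytes = 2,000,000,000,000 bytes
1 TiB = 1,099,511,627,776 bytes
2,000,000,000,000 / 1,099,511,627,776 = 1.82 TiB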